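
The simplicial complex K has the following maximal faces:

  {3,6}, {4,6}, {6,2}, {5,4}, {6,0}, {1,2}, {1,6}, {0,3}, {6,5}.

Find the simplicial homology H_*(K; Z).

H_0 = Z,  H_1 = Z^3.

K has 7 vertices, 9 edges.
rank ∂_0 = 0, rank ∂_1 = 6 ⇒ b_0 = 7 − 0 − 6 = 1; all invariant factors of ∂_1 are 1 so no torsion. So H_0 = Z.
rank ∂_1 = 6, rank ∂_2 = 0 ⇒ b_1 = 9 − 6 − 0 = 3. So H_1 = Z^3.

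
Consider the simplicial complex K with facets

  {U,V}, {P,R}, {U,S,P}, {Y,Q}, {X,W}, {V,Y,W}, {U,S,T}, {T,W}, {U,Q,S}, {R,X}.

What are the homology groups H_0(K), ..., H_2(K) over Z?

We work with the vertex ordering P < Q < R < S < T < U < V < W < X < Y. The simplices of K, each written with vertices in increasing order, are:

  0-simplices (10): P, Q, R, S, T, U, V, W, X, Y
  1-simplices (16): PR, PS, PU, QS, QU, QY, RX, ST, SU, TU, TW, UV, VW, VY, WX, WY
  2-simplices (4): PSU, QSU, STU, VWY

giving chain groups C_0 ≅ Z^10, C_1 ≅ Z^16, C_2 ≅ Z^4.

Boundary ∂_1: C_1 → C_0 maps an edge to its endpoints' difference, ∂[p,q] = q − p. For instance
  ∂TU = U − T.
The 10×16 boundary matrix has rank 9 and Smith normal form diag(1,1,1,1,1,1,1,1,1).

Boundary ∂_2: C_2 → C_1 maps a triangle to the signed sum of its edges. For instance
  ∂VWY = WY − VY + VW,
  ∂STU = TU − SU + ST.
The resulting 16×4 matrix has rank 4, and its Smith normal form has invariant factors (1,1,1,1).

From H_k ≅ ker(∂_k) / im(∂_{k+1}) we obtain:

  H_0: rank C_0 − rank ∂_1 = 10 − 9 = 1, and the invariant factors of ∂_1 are all 1, so H_0 ≅ Z.
  H_1: rank ker ∂_1 − rank ∂_2 = (16 − 9) − 4 = 3, and the invariant factors of ∂_2 are all 1, so H_1 ≅ Z^3.
  H_2: rank ker ∂_2 − rank ∂_3 = (4 − 4) − 0 = 0, and there is no ∂_3, so H_2 ≅ 0.

H_0 ≅ Z,  H_1 ≅ Z^3,  H_2 = 0.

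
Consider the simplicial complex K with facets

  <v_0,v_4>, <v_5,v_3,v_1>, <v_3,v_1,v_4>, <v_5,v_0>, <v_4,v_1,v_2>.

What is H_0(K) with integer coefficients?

Take the total order v_0 < v_1 < v_2 < v_3 < v_4 < v_5 on the vertex set. Then K (dimension 2) consists of the simplices:

  0-simplices (6): [v_0], [v_1], [v_2], [v_3], [v_4], [v_5]
  1-simplices (9): [v_0,v_4], [v_0,v_5], [v_1,v_2], [v_1,v_3], [v_1,v_4], [v_1,v_5], [v_2,v_4], [v_3,v_4], [v_3,v_5]
  2-simplices (3): [v_1,v_2,v_4], [v_1,v_3,v_4], [v_1,v_3,v_5]

giving chain groups C_0 ≅ Z^6, C_1 ≅ Z^9, C_2 ≅ Z^3.

Boundary ∂_1: C_1 → C_0 maps an edge to its endpoints' difference, ∂[p,q] = q − p. For instance
  ∂[v_1,v_5] = [v_5] − [v_1].
As a 6×9 matrix over Z this has rank 5, with invariant factors (1,1,1,1,1).

Boundary ∂_2: C_2 → C_1 sends each 2-simplex [p,q,r] to [q,r] − [p,r] + [p,q]. For instance
  ∂[v_1,v_2,v_4] = [v_2,v_4] − [v_1,v_4] + [v_1,v_2],
  ∂[v_1,v_3,v_5] = [v_3,v_5] − [v_1,v_5] + [v_1,v_3].
This gives a 9×3 integer matrix of rank 3; reducing to Smith normal form yields diagonal entries (1,1,1).

From H_k ≅ ker(∂_k) / im(∂_{k+1}) we obtain:

  H_0: rank C_0 − rank ∂_1 = 6 − 5 = 1, and the invariant factors of ∂_1 are all 1, so H_0 = Z.

H_0 = Z.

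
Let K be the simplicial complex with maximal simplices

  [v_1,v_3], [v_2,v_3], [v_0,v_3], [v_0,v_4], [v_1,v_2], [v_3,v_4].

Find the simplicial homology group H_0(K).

Order the vertices as v_0 < v_1 < v_2 < v_3 < v_4. Listing each simplex with vertices in this order, K has dimension 1 with simplices:

  0-simplices (5): [v_0], [v_1], [v_2], [v_3], [v_4]
  1-simplices (6): [v_0,v_3], [v_0,v_4], [v_1,v_2], [v_1,v_3], [v_2,v_3], [v_3,v_4]

Hence C_0 ≅ Z^5, C_1 ≅ Z^6.

The boundary map ∂_1: C_1 → C_0 is given by ∂[p,q] = [q] − [p].
The resulting 5×6 matrix has rank 4, and its Smith normal form has invariant factors (1,1,1,1).

Computing H_k = (kernel of ∂_k) / (image of ∂_{k+1}):

  H_0: rank C_0 − rank ∂_1 = 5 − 4 = 1, and the invariant factors of ∂_1 are all 1, so H_0 ≅ Z.

(K is a triangulation of a wedge of 2 circles.)

H_0 ≅ Z.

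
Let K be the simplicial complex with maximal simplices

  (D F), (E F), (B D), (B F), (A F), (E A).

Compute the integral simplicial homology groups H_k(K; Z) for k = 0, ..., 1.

We work with the vertex ordering A < B < D < E < F. The simplices of K, each written with vertices in increasing order, are:

  0-simplices (5): A, B, D, E, F
  1-simplices (6): AE, AF, BD, BF, DF, EF

giving chain groups C_0 ≅ Z^5, C_1 ≅ Z^6.

Boundary ∂_1: C_1 → C_0 is given by ∂[p,q] = [q] − [p]. For instance
  ∂AF = F − A.
This gives a 5×6 integer matrix of rank 4; reducing to Smith normal form yields diagonal entries (1,1,1,1).

Computing H_k = (kernel of ∂_k) / (image of ∂_{k+1}):

  H_0: rank C_0 − rank ∂_1 = 5 − 4 = 1, and the invariant factors of ∂_1 are all 1, so H_0 ≅ Z.
  H_1: rank ker ∂_1 − rank ∂_2 = (6 − 4) − 0 = 2, and there is no ∂_2, so H_1 ≅ Z^2.

(K is a triangulation of a wedge of 2 circles.)

H_0 ≅ Z,  H_1 ≅ Z^2.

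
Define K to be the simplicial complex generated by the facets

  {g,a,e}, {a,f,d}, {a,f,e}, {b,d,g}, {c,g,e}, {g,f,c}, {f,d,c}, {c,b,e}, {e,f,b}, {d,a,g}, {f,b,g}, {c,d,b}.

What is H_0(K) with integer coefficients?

H_0 ≅ Z.

Order the vertices as a < b < c < d < e < f < g. Listing each simplex with vertices in this order, K has dimension 2 with simplices:

  0-simplices (7): a, b, c, d, e, f, g
  1-simplices (18): ad, ae, af, ag, bc, bd, be, bf, bg, cd, ce, cf, cg, df, dg, ef, eg, fg
  2-simplices (12): adf, adg, aef, aeg, bcd, bce, bdg, bef, bfg, cdf, ceg, cfg

so the chain groups are C_0 ≅ Z^7, C_1 ≅ Z^18, C_2 ≅ Z^12.

Boundary ∂_1: C_1 → C_0 maps an edge to its endpoints' difference, ∂[p,q] = q − p.
This gives a 7×18 integer matrix of rank 6; reducing to Smith normal form yields diagonal entries (1,1,1,1,1,1).

The boundary map ∂_2: C_2 → C_1 sends each 2-simplex [p,q,r] to [q,r] − [p,r] + [p,q]. For instance
  ∂bcd = cd − bd + bc,
  ∂adf = df − af + ad.
As a 18×12 matrix over Z this has rank 12, with invariant factors (1,1,1,1,1,1,1,1,1,1,1,2).

Computing H_k = (kernel of ∂_k) / (image of ∂_{k+1}):

  H_0: rank C_0 − rank ∂_1 = 7 − 6 = 1, and the invariant factors of ∂_1 are all 1, so H_0 ≅ Z.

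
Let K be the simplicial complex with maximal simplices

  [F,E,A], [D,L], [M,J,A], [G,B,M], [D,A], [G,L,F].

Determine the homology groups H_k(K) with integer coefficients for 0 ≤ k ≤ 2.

H_0 = Z,  H_1 = Z^2,  H_2 = 0.

We work with the vertex ordering A < B < D < E < F < G < J < L < M. The simplices of K, each written with vertices in increasing order, are:

  0-simplices (9): A, B, D, E, F, G, J, L, M
  1-simplices (14): AD, AE, AF, AJ, AM, BG, BM, DL, EF, FG, FL, GL, GM, JM
  2-simplices (4): AEF, AJM, BGM, FGL

Hence C_0 ≅ Z^9, C_1 ≅ Z^14, C_2 ≅ Z^4.

Boundary ∂_1: C_1 → C_0 sends each edge [p,q] (with p < q) to q − p.
The 9×14 boundary matrix has rank 8 and Smith normal form diag(1,1,1,1,1,1,1,1).

∂_2: C_2 → C_1 maps a triangle to the signed sum of its edges. For instance
  ∂BGM = GM − BM + BG,
  ∂AEF = EF − AF + AE.
The resulting 14×4 matrix has rank 4, and its Smith normal form has invariant factors (1,1,1,1).

Now H_k = ker ∂_k / im ∂_{k+1}, so:

  H_0: rank C_0 − rank ∂_1 = 9 − 8 = 1, and the invariant factors of ∂_1 are all 1, so H_0 = Z.
  H_1: rank ker ∂_1 − rank ∂_2 = (14 − 8) − 4 = 2, and the invariant factors of ∂_2 are all 1, so H_1 = Z^2.
  H_2: rank ker ∂_2 − rank ∂_3 = (4 − 4) − 0 = 0, and there is no ∂_3, so H_2 = 0.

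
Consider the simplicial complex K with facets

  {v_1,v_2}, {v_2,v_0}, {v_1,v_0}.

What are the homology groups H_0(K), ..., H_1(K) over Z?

H_0 = Z,  H_1 = Z.

We work with the vertex ordering v_0 < v_1 < v_2. The simplices of K, each written with vertices in increasing order, are:

  0-simplices (3): [v_0], [v_1], [v_2]
  1-simplices (3): [v_0,v_1], [v_0,v_2], [v_1,v_2]

so the chain groups are C_0 ≅ Z^3, C_1 ≅ Z^3.

Boundary ∂_1: C_1 → C_0 is given by ∂[p,q] = [q] − [p]. For instance
  ∂[v_0,v_2] = [v_2] − [v_0].
As a 3×3 matrix over Z this has rank 2, with invariant factors (1,1).

Now H_k = ker ∂_k / im ∂_{k+1}, so:

  H_0: rank C_0 − rank ∂_1 = 3 − 2 = 1, and the invariant factors of ∂_1 are all 1, so H_0 ≅ Z.
  H_1: rank ker ∂_1 − rank ∂_2 = (3 − 2) − 0 = 1, and there is no ∂_2, so H_1 ≅ Z.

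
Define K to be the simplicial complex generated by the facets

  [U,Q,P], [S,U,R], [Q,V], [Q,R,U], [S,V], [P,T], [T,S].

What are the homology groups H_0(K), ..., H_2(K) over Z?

H_0 ≅ Z,  H_1 ≅ Z^2,  H_2 = 0.

K has 7 vertices, 11 edges, 3 triangles.
rank ∂_0 = 0, rank ∂_1 = 6 ⇒ b_0 = 7 − 0 − 6 = 1; all invariant factors of ∂_1 are 1 so no torsion. So H_0 ≅ Z.
rank ∂_1 = 6, rank ∂_2 = 3 ⇒ b_1 = 11 − 6 − 3 = 2; all invariant factors of ∂_2 are 1 so no torsion. So H_1 ≅ Z^2.
rank ∂_2 = 3, rank ∂_3 = 0 ⇒ b_2 = 3 − 3 − 0 = 0. So H_2 ≅ 0.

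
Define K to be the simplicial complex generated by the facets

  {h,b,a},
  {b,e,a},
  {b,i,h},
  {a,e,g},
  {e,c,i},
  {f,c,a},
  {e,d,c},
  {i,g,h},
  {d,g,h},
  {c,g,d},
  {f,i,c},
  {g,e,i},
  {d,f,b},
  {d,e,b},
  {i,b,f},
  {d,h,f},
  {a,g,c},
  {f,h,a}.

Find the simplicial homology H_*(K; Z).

H_0 ≅ Z,  H_1 ≅ Z ⊕ Z/2Z,  H_2 = 0.

K has 9 vertices, 27 edges, 18 triangles.
rank ∂_0 = 0, rank ∂_1 = 8 ⇒ b_0 = 9 − 0 − 8 = 1; all invariant factors of ∂_1 are 1 so no torsion. So H_0 ≅ Z.
rank ∂_1 = 8, rank ∂_2 = 18 ⇒ b_1 = 27 − 8 − 18 = 1; ∂_2 has invariant factor(s) [2] giving torsion. So H_1 ≅ Z ⊕ Z/2Z.
rank ∂_2 = 18, rank ∂_3 = 0 ⇒ b_2 = 18 − 18 − 0 = 0. So H_2 ≅ 0.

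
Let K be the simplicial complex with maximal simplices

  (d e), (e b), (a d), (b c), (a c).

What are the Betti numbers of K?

b_0 = 1, b_1 = 1.

Fix the vertex order a < b < c < d < e and write every simplex with vertices in increasing order. Then dim K = 1 and the simplices of K are:

  0-simplices (5): a, b, c, d, e
  1-simplices (5): ac, ad, bc, be, de

so the chain groups are C_0 ≅ Z^5, C_1 ≅ Z^5.

Boundary ∂_1: C_1 → C_0 maps an edge to its endpoints' difference, ∂[p,q] = q − p. For instance
  ∂ac = c − a.
As a 5×5 matrix over Z this has rank 4, with invariant factors (1,1,1,1).

From H_k ≅ ker(∂_k) / im(∂_{k+1}) we obtain:

  H_0: rank C_0 − rank ∂_1 = 5 − 4 = 1, and the invariant factors of ∂_1 are all 1, so H_0 ≅ Z.
  H_1: rank ker ∂_1 − rank ∂_2 = (5 − 4) − 0 = 1, and there is no ∂_2, so H_1 ≅ Z.

Hence the Betti numbers are b_0 = 1, b_1 = 1.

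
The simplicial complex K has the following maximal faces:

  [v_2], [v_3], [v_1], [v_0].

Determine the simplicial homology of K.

K has 4 vertices.
rank ∂_0 = 0, rank ∂_1 = 0 ⇒ b_0 = 4 − 0 − 0 = 4. So H_0 = Z^4.

H_0 ≅ Z^4.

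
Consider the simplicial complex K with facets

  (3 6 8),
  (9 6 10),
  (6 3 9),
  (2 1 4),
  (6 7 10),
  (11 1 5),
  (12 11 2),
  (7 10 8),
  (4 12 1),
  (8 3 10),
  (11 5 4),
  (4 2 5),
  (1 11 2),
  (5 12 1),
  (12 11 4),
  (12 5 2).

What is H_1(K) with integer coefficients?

Fix the vertex order 1 < 2 < 3 < 4 < 5 < 6 < 7 < 8 < 9 < 10 < 11 < 12 and write every simplex with vertices in increasing order. Then dim K = 2 and the simplices of K are:

  0-simplices (12): [1], [2], [3], [4], [5], [6], [7], [8], [9], [10], [11], [12]
  1-simplices (27): (27 of them)
  2-simplices (16): [1,2,4], [1,2,11], [1,4,12], [1,5,11], [1,5,12], [2,4,5], [2,5,12], [2,11,12], [3,6,8], [3,6,9], [3,8,10], [4,5,11], [4,11,12], [6,7,10], [6,9,10], [7,8,10]

giving chain groups C_0 ≅ Z^12, C_1 ≅ Z^27, C_2 ≅ Z^16.

∂_1: C_1 → C_0 sends each edge [p,q] (with p < q) to q − p. For instance
  ∂[1,4] = [4] − [1].
This gives a 12×27 integer matrix of rank 10; reducing to Smith normal form yields diagonal entries (1,1,1,1,1,1,1,1,1,1).

Boundary ∂_2: C_2 → C_1 sends each 2-simplex [p,q,r] to [q,r] − [p,r] + [p,q]. For instance
  ∂[1,5,11] = [5,11] − [1,11] + [1,5],
  ∂[3,6,9] = [6,9] − [3,9] + [3,6].
This gives a 27×16 integer matrix of rank 16; reducing to Smith normal form yields diagonal entries (1,1,1,1,1,1,1,1,1,1,1,1,1,1,1,2).

Reading off H_k = ker ∂_k / im ∂_{k+1}:

  H_1: rank ker ∂_1 − rank ∂_2 = (27 − 10) − 16 = 1, and ∂_2 has invariant factor 2 > 1, so H_1 ≅ Z ⊕ Z/2Z.

H_1 = Z ⊕ Z/2Z.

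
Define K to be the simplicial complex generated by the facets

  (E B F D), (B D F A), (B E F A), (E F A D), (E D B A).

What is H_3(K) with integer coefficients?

H_3 = Z.

Order the vertices as A < B < D < E < F. Listing each simplex with vertices in this order, K has dimension 3 with simplices:

  0-simplices (5): A, B, D, E, F
  1-simplices (10): AB, AD, AE, AF, BD, BE, BF, DE, DF, EF
  2-simplices (10): ABD, ABE, ABF, ADE, ADF, AEF, BDE, BDF, BEF, DEF
  3-simplices (5): ABDE, ABDF, ABEF, ADEF, BDEF

giving chain groups C_0 ≅ Z^5, C_1 ≅ Z^10, C_2 ≅ Z^10, C_3 ≅ Z^5.

∂_1: C_1 → C_0 is given by ∂[p,q] = [q] − [p].
As a 5×10 matrix over Z this has rank 4, with invariant factors (1,1,1,1).

The boundary map ∂_2: C_2 → C_1 maps a triangle to the signed sum of its edges. For instance
  ∂AEF = EF − AF + AE,
  ∂DEF = EF − DF + DE.
The resulting 10×10 matrix has rank 6, and its Smith normal form has invariant factors (1,1,1,1,1,1).

The boundary map ∂_3: C_3 → C_2 sends each 3-simplex σ to the alternating sum Σ_i (−1)^i (σ with its i-th vertex removed). For instance
  ∂ABDE = BDE − ADE + ABE − ABD,
  ∂ADEF = DEF − AEF + ADF − ADE.
The 10×5 boundary matrix has rank 4 and Smith normal form diag(1,1,1,1).

Now H_k = ker ∂_k / im ∂_{k+1}, so:

  H_3: rank ker ∂_3 − rank ∂_4 = (5 − 4) − 0 = 1, and there is no ∂_4, so H_3 ≅ Z.

(K is a triangulation of the 3-sphere S^3.)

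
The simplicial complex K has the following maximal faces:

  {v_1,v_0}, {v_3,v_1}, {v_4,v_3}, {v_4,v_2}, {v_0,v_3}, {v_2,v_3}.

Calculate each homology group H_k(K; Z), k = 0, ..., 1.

We work with the vertex ordering v_0 < v_1 < v_2 < v_3 < v_4. The simplices of K, each written with vertices in increasing order, are:

  0-simplices (5): [v_0], [v_1], [v_2], [v_3], [v_4]
  1-simplices (6): [v_0,v_1], [v_0,v_3], [v_1,v_3], [v_2,v_3], [v_2,v_4], [v_3,v_4]

giving chain groups C_0 ≅ Z^5, C_1 ≅ Z^6.

The boundary map ∂_1: C_1 → C_0 is given by ∂[p,q] = [q] − [p].
As a 5×6 matrix over Z this has rank 4, with invariant factors (1,1,1,1).

Reading off H_k = ker ∂_k / im ∂_{k+1}:

  H_0: rank C_0 − rank ∂_1 = 5 − 4 = 1, and the invariant factors of ∂_1 are all 1, so H_0 = Z.
  H_1: rank ker ∂_1 − rank ∂_2 = (6 − 4) − 0 = 2, and there is no ∂_2, so H_1 = Z^2.

(K is a triangulation of a wedge of 2 circles.)

H_0 ≅ Z,  H_1 ≅ Z^2.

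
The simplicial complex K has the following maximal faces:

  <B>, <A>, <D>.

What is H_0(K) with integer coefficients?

H_0 = Z^3.

Order the vertices as A < B < D. Listing each simplex with vertices in this order, K has dimension 0 with simplices:

  0-simplices (3): A, B, D

so the chain groups are C_0 ≅ Z^3.

Now H_k = ker ∂_k / im ∂_{k+1}, so:

  H_0: rank C_0 − rank ∂_1 = 3 − 0 = 3, and there is no ∂_1, so H_0 ≅ Z^3.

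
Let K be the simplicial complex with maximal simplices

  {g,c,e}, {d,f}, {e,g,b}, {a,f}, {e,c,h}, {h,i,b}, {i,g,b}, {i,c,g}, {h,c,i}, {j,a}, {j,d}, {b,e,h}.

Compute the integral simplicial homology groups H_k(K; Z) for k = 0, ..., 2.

H_0 ≅ Z^2,  H_1 ≅ Z,  H_2 ≅ Z.

Fix the vertex order a < b < c < d < e < f < g < h < i < j and write every simplex with vertices in increasing order. Then dim K = 2 and the simplices of K are:

  0-simplices (10): a, b, c, d, e, f, g, h, i, j
  1-simplices (16): af, aj, be, bg, bh, bi, ce, cg, ch, ci, df, dj, eg, eh, gi, hi
  2-simplices (8): beg, beh, bgi, bhi, ceg, ceh, cgi, chi

giving chain groups C_0 ≅ Z^10, C_1 ≅ Z^16, C_2 ≅ Z^8.

∂_1: C_1 → C_0 maps an edge to its endpoints' difference, ∂[p,q] = q − p. For instance
  ∂ch = h − c.
This gives a 10×16 integer matrix of rank 8; reducing to Smith normal form yields diagonal entries (1,1,1,1,1,1,1,1).

Boundary ∂_2: C_2 → C_1 sends each 2-simplex [p,q,r] to [q,r] − [p,r] + [p,q]. For instance
  ∂bhi = hi − bi + bh,
  ∂ceh = eh − ch + ce.
As a 16×8 matrix over Z this has rank 7, with invariant factors (1,1,1,1,1,1,1).

Reading off H_k = ker ∂_k / im ∂_{k+1}:

  H_0: rank C_0 − rank ∂_1 = 10 − 8 = 2, and the invariant factors of ∂_1 are all 1, so H_0 = Z^2.
  H_1: rank ker ∂_1 − rank ∂_2 = (16 − 8) − 7 = 1, and the invariant factors of ∂_2 are all 1, so H_1 = Z.
  H_2: rank ker ∂_2 − rank ∂_3 = (8 − 7) − 0 = 1, and there is no ∂_3, so H_2 = Z.

As a check, the Euler characteristic is 10 − 16 + 8 = 2, which agrees with 2 − 1 + 1 = 2.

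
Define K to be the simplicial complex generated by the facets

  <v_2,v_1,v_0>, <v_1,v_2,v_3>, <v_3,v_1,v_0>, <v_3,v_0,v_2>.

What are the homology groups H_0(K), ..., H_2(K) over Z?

H_0 ≅ Z,  H_1 = 0,  H_2 ≅ Z.

We work with the vertex ordering v_0 < v_1 < v_2 < v_3. The simplices of K, each written with vertices in increasing order, are:

  0-simplices (4): [v_0], [v_1], [v_2], [v_3]
  1-simplices (6): [v_0,v_1], [v_0,v_2], [v_0,v_3], [v_1,v_2], [v_1,v_3], [v_2,v_3]
  2-simplices (4): [v_0,v_1,v_2], [v_0,v_1,v_3], [v_0,v_2,v_3], [v_1,v_2,v_3]

giving chain groups C_0 ≅ Z^4, C_1 ≅ Z^6, C_2 ≅ Z^4.

∂_1: C_1 → C_0 maps an edge to its endpoints' difference, ∂[p,q] = q − p. For instance
  ∂[v_1,v_3] = [v_3] − [v_1].
This gives a 4×6 integer matrix of rank 3; reducing to Smith normal form yields diagonal entries (1,1,1).

The boundary map ∂_2: C_2 → C_1 acts by ∂[p,q,r] = [q,r] − [p,r] + [p,q]. For instance
  ∂[v_1,v_2,v_3] = [v_2,v_3] − [v_1,v_3] + [v_1,v_2],
  ∂[v_0,v_1,v_2] = [v_1,v_2] − [v_0,v_2] + [v_0,v_1].
The resulting 6×4 matrix has rank 3, and its Smith normal form has invariant factors (1,1,1).

Reading off H_k = ker ∂_k / im ∂_{k+1}:

  H_0: rank C_0 − rank ∂_1 = 4 − 3 = 1, and the invariant factors of ∂_1 are all 1, so H_0 = Z.
  H_1: rank ker ∂_1 − rank ∂_2 = (6 − 3) − 3 = 0, and the invariant factors of ∂_2 are all 1, so H_1 = 0.
  H_2: rank ker ∂_2 − rank ∂_3 = (4 − 3) − 0 = 1, and there is no ∂_3, so H_2 = Z.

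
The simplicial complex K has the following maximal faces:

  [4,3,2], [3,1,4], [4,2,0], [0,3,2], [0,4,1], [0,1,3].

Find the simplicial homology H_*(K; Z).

We work with the vertex ordering 0 < 1 < 2 < 3 < 4. The simplices of K, each written with vertices in increasing order, are:

  0-simplices (5): [0], [1], [2], [3], [4]
  1-simplices (9): [0,1], [0,2], [0,3], [0,4], [1,3], [1,4], [2,3], [2,4], [3,4]
  2-simplices (6): [0,1,3], [0,1,4], [0,2,3], [0,2,4], [1,3,4], [2,3,4]

so the chain groups are C_0 ≅ Z^5, C_1 ≅ Z^9, C_2 ≅ Z^6.

The boundary map ∂_1: C_1 → C_0 sends each edge [p,q] (with p < q) to q − p.
This gives a 5×9 integer matrix of rank 4; reducing to Smith normal form yields diagonal entries (1,1,1,1).

Boundary ∂_2: C_2 → C_1 acts by ∂[p,q,r] = [q,r] − [p,r] + [p,q]. For instance
  ∂[0,2,3] = [2,3] − [0,3] + [0,2],
  ∂[1,3,4] = [3,4] − [1,4] + [1,3].
As a 9×6 matrix over Z this has rank 5, with invariant factors (1,1,1,1,1).

Reading off H_k = ker ∂_k / im ∂_{k+1}:

  H_0: rank C_0 − rank ∂_1 = 5 − 4 = 1, and the invariant factors of ∂_1 are all 1, so H_0 ≅ Z.
  H_1: rank ker ∂_1 − rank ∂_2 = (9 − 4) − 5 = 0, and the invariant factors of ∂_2 are all 1, so H_1 ≅ 0.
  H_2: rank ker ∂_2 − rank ∂_3 = (6 − 5) − 0 = 1, and there is no ∂_3, so H_2 ≅ Z.

H_0 ≅ Z,  H_1 = 0,  H_2 ≅ Z.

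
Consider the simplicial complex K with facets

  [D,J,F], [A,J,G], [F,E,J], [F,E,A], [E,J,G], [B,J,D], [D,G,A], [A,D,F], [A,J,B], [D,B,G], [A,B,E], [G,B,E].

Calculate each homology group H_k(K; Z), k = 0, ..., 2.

H_0 ≅ Z,  H_1 ≅ Z/2,  H_2 = 0.

Order the vertices as A < B < D < E < F < G < J. Listing each simplex with vertices in this order, K has dimension 2 with simplices:

  0-simplices (7): A, B, D, E, F, G, J
  1-simplices (18): AB, AD, AE, AF, AG, AJ, BD, BE, BG, BJ, DF, DG, DJ, EF, EG, EJ, FJ, GJ
  2-simplices (12): ABE, ABJ, ADF, ADG, AEF, AGJ, BDG, BDJ, BEG, DFJ, EFJ, EGJ

Hence C_0 ≅ Z^7, C_1 ≅ Z^18, C_2 ≅ Z^12.

The boundary map ∂_1: C_1 → C_0 is given by ∂[p,q] = [q] − [p]. For instance
  ∂AJ = J − A.
This gives a 7×18 integer matrix of rank 6; reducing to Smith normal form yields diagonal entries (1,1,1,1,1,1).

Boundary ∂_2: C_2 → C_1 maps a triangle to the signed sum of its edges. For instance
  ∂ABJ = BJ − AJ + AB,
  ∂AEF = EF − AF + AE.
The resulting 18×12 matrix has rank 12, and its Smith normal form has invariant factors (1,1,1,1,1,1,1,1,1,1,1,2).

Now H_k = ker ∂_k / im ∂_{k+1}, so:

  H_0: rank C_0 − rank ∂_1 = 7 − 6 = 1, and the invariant factors of ∂_1 are all 1, so H_0 ≅ Z.
  H_1: rank ker ∂_1 − rank ∂_2 = (18 − 6) − 12 = 0, and ∂_2 has invariant factor 2 > 1, so H_1 ≅ Z/2.
  H_2: rank ker ∂_2 − rank ∂_3 = (12 − 12) − 0 = 0, and there is no ∂_3, so H_2 ≅ 0.

As a check, the Euler characteristic is 7 − 18 + 12 = 1, which agrees with 1 − 0 + 0 = 1.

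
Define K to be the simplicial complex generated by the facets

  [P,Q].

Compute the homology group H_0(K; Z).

H_0 = Z.

Order the vertices as P < Q. Listing each simplex with vertices in this order, K has dimension 1 with simplices:

  0-simplices (2): P, Q
  1-simplices (1): PQ

Hence C_0 ≅ Z^2, C_1 ≅ Z^1.

∂_1: C_1 → C_0 is given by ∂[p,q] = [q] − [p]. For instance
  ∂PQ = Q − P.
As a 2×1 matrix over Z this has rank 1, with invariant factors (1).

Computing H_k = (kernel of ∂_k) / (image of ∂_{k+1}):

  H_0: rank C_0 − rank ∂_1 = 2 − 1 = 1, and the invariant factors of ∂_1 are all 1, so H_0 = Z.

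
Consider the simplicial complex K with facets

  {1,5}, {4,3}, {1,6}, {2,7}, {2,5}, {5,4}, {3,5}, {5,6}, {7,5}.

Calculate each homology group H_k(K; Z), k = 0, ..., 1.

H_0 ≅ Z,  H_1 ≅ Z^3.

Take the total order 1 < 2 < 3 < 4 < 5 < 6 < 7 on the vertex set. Then K (dimension 1) consists of the simplices:

  0-simplices (7): [1], [2], [3], [4], [5], [6], [7]
  1-simplices (9): [1,5], [1,6], [2,5], [2,7], [3,4], [3,5], [4,5], [5,6], [5,7]

giving chain groups C_0 ≅ Z^7, C_1 ≅ Z^9.

The boundary map ∂_1: C_1 → C_0 sends each edge [p,q] (with p < q) to q − p. For instance
  ∂[2,7] = [7] − [2].
As a 7×9 matrix over Z this has rank 6, with invariant factors (1,1,1,1,1,1).

Reading off H_k = ker ∂_k / im ∂_{k+1}:

  H_0: rank C_0 − rank ∂_1 = 7 − 6 = 1, and the invariant factors of ∂_1 are all 1, so H_0 ≅ Z.
  H_1: rank ker ∂_1 − rank ∂_2 = (9 − 6) − 0 = 3, and there is no ∂_2, so H_1 ≅ Z^3.

(K is a triangulation of a wedge of 3 circles.)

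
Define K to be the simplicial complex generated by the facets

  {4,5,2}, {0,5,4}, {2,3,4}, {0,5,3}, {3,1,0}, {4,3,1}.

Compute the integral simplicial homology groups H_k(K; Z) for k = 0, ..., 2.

Fix the vertex order 0 < 1 < 2 < 3 < 4 < 5 and write every simplex with vertices in increasing order. Then dim K = 2 and the simplices of K are:

  0-simplices (6): [0], [1], [2], [3], [4], [5]
  1-simplices (12): [0,1], [0,3], [0,4], [0,5], [1,3], [1,4], [2,3], [2,4], [2,5], [3,4], [3,5], [4,5]
  2-simplices (6): [0,1,3], [0,3,5], [0,4,5], [1,3,4], [2,3,4], [2,4,5]

so the chain groups are C_0 ≅ Z^6, C_1 ≅ Z^12, C_2 ≅ Z^6.

The boundary map ∂_1: C_1 → C_0 maps an edge to its endpoints' difference, ∂[p,q] = q − p. For instance
  ∂[0,5] = [5] − [0].
This gives a 6×12 integer matrix of rank 5; reducing to Smith normal form yields diagonal entries (1,1,1,1,1).

∂_2: C_2 → C_1 acts by ∂[p,q,r] = [q,r] − [p,r] + [p,q]. For instance
  ∂[2,3,4] = [3,4] − [2,4] + [2,3],
  ∂[1,3,4] = [3,4] − [1,4] + [1,3].
This gives a 12×6 integer matrix of rank 6; reducing to Smith normal form yields diagonal entries (1,1,1,1,1,1).

From H_k ≅ ker(∂_k) / im(∂_{k+1}) we obtain:

  H_0: rank C_0 − rank ∂_1 = 6 − 5 = 1, and the invariant factors of ∂_1 are all 1, so H_0 = Z.
  H_1: rank ker ∂_1 − rank ∂_2 = (12 − 5) − 6 = 1, and the invariant factors of ∂_2 are all 1, so H_1 = Z.
  H_2: rank ker ∂_2 − rank ∂_3 = (6 − 6) − 0 = 0, and there is no ∂_3, so H_2 = 0.

As a check, the Euler characteristic is 6 − 12 + 6 = 0, which agrees with 1 − 1 + 0 = 0.

H_0 ≅ Z,  H_1 ≅ Z,  H_2 = 0.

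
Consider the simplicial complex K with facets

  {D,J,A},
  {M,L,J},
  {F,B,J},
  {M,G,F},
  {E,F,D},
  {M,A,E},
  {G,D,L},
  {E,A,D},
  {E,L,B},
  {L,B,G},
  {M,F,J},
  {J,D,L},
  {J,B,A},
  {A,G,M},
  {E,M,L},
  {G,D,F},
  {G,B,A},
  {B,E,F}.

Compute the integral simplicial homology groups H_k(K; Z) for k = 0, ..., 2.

Order the vertices as A < B < D < E < F < G < J < L < M. Listing each simplex with vertices in this order, K has dimension 2 with simplices:

  0-simplices (9): A, B, D, E, F, G, J, L, M
  1-simplices (27): AB, AD, AE, AG, AJ, AM, BE, BF, BG, BJ, BL, DE, DF, DG, DJ, DL, EF, EL, EM, FG, FJ, FM, GL, GM, JL, JM, LM
  2-simplices (18): ABG, ABJ, ADE, ADJ, AEM, AGM, BEF, BEL, BFJ, BGL, DEF, DFG, DGL, DJL, ELM, FGM, FJM, JLM

Hence C_0 ≅ Z^9, C_1 ≅ Z^27, C_2 ≅ Z^18.

The boundary map ∂_1: C_1 → C_0 sends each edge [p,q] (with p < q) to q − p. For instance
  ∂JM = M − J.
The resulting 9×27 matrix has rank 8, and its Smith normal form has invariant factors (1,1,1,1,1,1,1,1).

The boundary map ∂_2: C_2 → C_1 acts by ∂[p,q,r] = [q,r] − [p,r] + [p,q]. For instance
  ∂BFJ = FJ − BJ + BF,
  ∂AEM = EM − AM + AE.
This gives a 27×18 integer matrix of rank 17; reducing to Smith normal form yields diagonal entries (1,1,1,1,1,1,1,1,1,1,1,1,1,1,1,1,1).

From H_k ≅ ker(∂_k) / im(∂_{k+1}) we obtain:

  H_0: rank C_0 − rank ∂_1 = 9 − 8 = 1, and the invariant factors of ∂_1 are all 1, so H_0 ≅ Z.
  H_1: rank ker ∂_1 − rank ∂_2 = (27 − 8) − 17 = 2, and the invariant factors of ∂_2 are all 1, so H_1 ≅ Z^2.
  H_2: rank ker ∂_2 − rank ∂_3 = (18 − 17) − 0 = 1, and there is no ∂_3, so H_2 ≅ Z.

H_0 = Z,  H_1 = Z^2,  H_2 = Z.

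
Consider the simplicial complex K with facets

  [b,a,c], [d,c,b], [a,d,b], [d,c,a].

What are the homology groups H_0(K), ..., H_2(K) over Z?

We work with the vertex ordering a < b < c < d. The simplices of K, each written with vertices in increasing order, are:

  0-simplices (4): a, b, c, d
  1-simplices (6): ab, ac, ad, bc, bd, cd
  2-simplices (4): abc, abd, acd, bcd

giving chain groups C_0 ≅ Z^4, C_1 ≅ Z^6, C_2 ≅ Z^4.

The boundary map ∂_1: C_1 → C_0 is given by ∂[p,q] = [q] − [p].
As a 4×6 matrix over Z this has rank 3, with invariant factors (1,1,1).

∂_2: C_2 → C_1 maps a triangle to the signed sum of its edges. For instance
  ∂abc = bc − ac + ab,
  ∂bcd = cd − bd + bc.
The resulting 6×4 matrix has rank 3, and its Smith normal form has invariant factors (1,1,1).

Now H_k = ker ∂_k / im ∂_{k+1}, so:

  H_0: rank C_0 − rank ∂_1 = 4 − 3 = 1, and the invariant factors of ∂_1 are all 1, so H_0 = Z.
  H_1: rank ker ∂_1 − rank ∂_2 = (6 − 3) − 3 = 0, and the invariant factors of ∂_2 are all 1, so H_1 = 0.
  H_2: rank ker ∂_2 − rank ∂_3 = (4 − 3) − 0 = 1, and there is no ∂_3, so H_2 = Z.

(K is a triangulation of the 2-sphere S^2.)

H_0 = Z,  H_1 = 0,  H_2 = Z.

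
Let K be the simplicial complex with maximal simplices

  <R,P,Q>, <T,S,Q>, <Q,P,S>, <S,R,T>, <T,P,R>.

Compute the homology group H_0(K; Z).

We work with the vertex ordering P < Q < R < S < T. The simplices of K, each written with vertices in increasing order, are:

  0-simplices (5): P, Q, R, S, T
  1-simplices (10): PQ, PR, PS, PT, QR, QS, QT, RS, RT, ST
  2-simplices (5): PQR, PQS, PRT, QST, RST

so the chain groups are C_0 ≅ Z^5, C_1 ≅ Z^10, C_2 ≅ Z^5.

The boundary map ∂_1: C_1 → C_0 sends each edge [p,q] (with p < q) to q − p.
This gives a 5×10 integer matrix of rank 4; reducing to Smith normal form yields diagonal entries (1,1,1,1).

The boundary map ∂_2: C_2 → C_1 sends each 2-simplex [p,q,r] to [q,r] − [p,r] + [p,q]. For instance
  ∂PQS = QS − PS + PQ,
  ∂QST = ST − QT + QS.
The resulting 10×5 matrix has rank 5, and its Smith normal form has invariant factors (1,1,1,1,1).

Computing H_k = (kernel of ∂_k) / (image of ∂_{k+1}):

  H_0: rank C_0 − rank ∂_1 = 5 − 4 = 1, and the invariant factors of ∂_1 are all 1, so H_0 = Z.

H_0 ≅ Z.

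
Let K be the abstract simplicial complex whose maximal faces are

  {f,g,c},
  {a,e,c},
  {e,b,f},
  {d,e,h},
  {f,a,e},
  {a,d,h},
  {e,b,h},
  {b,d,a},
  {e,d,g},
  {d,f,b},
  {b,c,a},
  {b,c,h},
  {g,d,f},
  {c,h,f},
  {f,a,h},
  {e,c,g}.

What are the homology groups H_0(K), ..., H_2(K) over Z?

We work with the vertex ordering a < b < c < d < e < f < g < h. The simplices of K, each written with vertices in increasing order, are:

  0-simplices (8): a, b, c, d, e, f, g, h
  1-simplices (24): ab, ac, ad, ae, af, ah, bc, bd, be, bf, bh, ce, cf, cg, ch, de, df, dg, dh, ef, eg, eh, fg, fh
  2-simplices (16): abc, abd, ace, adh, aef, afh, bch, bdf, bef, beh, ceg, cfg, cfh, deg, deh, dfg

giving chain groups C_0 ≅ Z^8, C_1 ≅ Z^24, C_2 ≅ Z^16.

∂_1: C_1 → C_0 maps an edge to its endpoints' difference, ∂[p,q] = q − p.
As a 8×24 matrix over Z this has rank 7, with invariant factors (1,1,1,1,1,1,1).

∂_2: C_2 → C_1 maps a triangle to the signed sum of its edges. For instance
  ∂adh = dh − ah + ad,
  ∂ceg = eg − cg + ce.
This gives a 24×16 integer matrix of rank 15; reducing to Smith normal form yields diagonal entries (1,1,1,1,1,1,1,1,1,1,1,1,1,1,1).

From H_k ≅ ker(∂_k) / im(∂_{k+1}) we obtain:

  H_0: rank C_0 − rank ∂_1 = 8 − 7 = 1, and the invariant factors of ∂_1 are all 1, so H_0 ≅ Z.
  H_1: rank ker ∂_1 − rank ∂_2 = (24 − 7) − 15 = 2, and the invariant factors of ∂_2 are all 1, so H_1 ≅ Z^2.
  H_2: rank ker ∂_2 − rank ∂_3 = (16 − 15) − 0 = 1, and there is no ∂_3, so H_2 ≅ Z.

H_0 ≅ Z,  H_1 ≅ Z^2,  H_2 ≅ Z.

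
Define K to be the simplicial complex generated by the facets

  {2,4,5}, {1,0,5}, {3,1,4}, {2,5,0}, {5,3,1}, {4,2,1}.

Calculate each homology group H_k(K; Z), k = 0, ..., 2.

We work with the vertex ordering 0 < 1 < 2 < 3 < 4 < 5. The simplices of K, each written with vertices in increasing order, are:

  0-simplices (6): [0], [1], [2], [3], [4], [5]
  1-simplices (12): [0,1], [0,2], [0,5], [1,2], [1,3], [1,4], [1,5], [2,4], [2,5], [3,4], [3,5], [4,5]
  2-simplices (6): [0,1,5], [0,2,5], [1,2,4], [1,3,4], [1,3,5], [2,4,5]

Hence C_0 ≅ Z^6, C_1 ≅ Z^12, C_2 ≅ Z^6.

∂_1: C_1 → C_0 sends each edge [p,q] (with p < q) to q − p. For instance
  ∂[3,5] = [5] − [3].
As a 6×12 matrix over Z this has rank 5, with invariant factors (1,1,1,1,1).

The boundary map ∂_2: C_2 → C_1 sends each 2-simplex [p,q,r] to [q,r] − [p,r] + [p,q]. For instance
  ∂[0,1,5] = [1,5] − [0,5] + [0,1],
  ∂[2,4,5] = [4,5] − [2,5] + [2,4].
This gives a 12×6 integer matrix of rank 6; reducing to Smith normal form yields diagonal entries (1,1,1,1,1,1).

From H_k ≅ ker(∂_k) / im(∂_{k+1}) we obtain:

  H_0: rank C_0 − rank ∂_1 = 6 − 5 = 1, and the invariant factors of ∂_1 are all 1, so H_0 ≅ Z.
  H_1: rank ker ∂_1 − rank ∂_2 = (12 − 5) − 6 = 1, and the invariant factors of ∂_2 are all 1, so H_1 ≅ Z.
  H_2: rank ker ∂_2 − rank ∂_3 = (6 − 6) − 0 = 0, and there is no ∂_3, so H_2 ≅ 0.

(K is a triangulation of the cylinder S^1 x I.)

H_0 ≅ Z,  H_1 ≅ Z,  H_2 = 0.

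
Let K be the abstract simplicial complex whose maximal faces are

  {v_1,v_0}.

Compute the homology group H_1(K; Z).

Fix the vertex order v_0 < v_1 and write every simplex with vertices in increasing order. Then dim K = 1 and the simplices of K are:

  0-simplices (2): [v_0], [v_1]
  1-simplices (1): [v_0,v_1]

Hence C_0 ≅ Z^2, C_1 ≅ Z^1.

Boundary ∂_1: C_1 → C_0 sends each edge [p,q] (with p < q) to q − p.
The 2×1 boundary matrix has rank 1 and Smith normal form diag(1).

Now H_k = ker ∂_k / im ∂_{k+1}, so:

  H_1: rank ker ∂_1 − rank ∂_2 = (1 − 1) − 0 = 0, and there is no ∂_2, so H_1 = 0.

(K is a triangulation of the 1-simplex.)

H_1 ≅ 0.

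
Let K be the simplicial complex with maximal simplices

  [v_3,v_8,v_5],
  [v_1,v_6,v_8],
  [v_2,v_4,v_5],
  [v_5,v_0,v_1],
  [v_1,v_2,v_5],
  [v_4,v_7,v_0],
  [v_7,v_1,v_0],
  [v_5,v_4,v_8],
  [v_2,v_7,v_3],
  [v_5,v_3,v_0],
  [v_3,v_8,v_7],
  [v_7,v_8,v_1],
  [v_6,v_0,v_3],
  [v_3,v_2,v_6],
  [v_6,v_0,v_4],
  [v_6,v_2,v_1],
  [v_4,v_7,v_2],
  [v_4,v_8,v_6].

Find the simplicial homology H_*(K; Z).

H_0 = Z,  H_1 = Z^2,  H_2 = Z.

Take the total order v_0 < v_1 < v_2 < v_3 < v_4 < v_5 < v_6 < v_7 < v_8 on the vertex set. Then K (dimension 2) consists of the simplices:

  0-simplices (9): [v_0], [v_1], [v_2], [v_3], [v_4], [v_5], [v_6], [v_7], [v_8]
  1-simplices (27): (27 of them)
  2-simplices (18): (18 of them)

giving chain groups C_0 ≅ Z^9, C_1 ≅ Z^27, C_2 ≅ Z^18.

Boundary ∂_1: C_1 → C_0 is given by ∂[p,q] = [q] − [p]. For instance
  ∂[v_1,v_6] = [v_6] − [v_1].
The resulting 9×27 matrix has rank 8, and its Smith normal form has invariant factors (1,1,1,1,1,1,1,1).

∂_2: C_2 → C_1 acts by ∂[p,q,r] = [q,r] − [p,r] + [p,q]. For instance
  ∂[v_1,v_2,v_5] = [v_2,v_5] − [v_1,v_5] + [v_1,v_2],
  ∂[v_0,v_4,v_7] = [v_4,v_7] − [v_0,v_7] + [v_0,v_4].
As a 27×18 matrix over Z this has rank 17, with invariant factors (1,1,1,1,1,1,1,1,1,1,1,1,1,1,1,1,1).

Computing H_k = (kernel of ∂_k) / (image of ∂_{k+1}):

  H_0: rank C_0 − rank ∂_1 = 9 − 8 = 1, and the invariant factors of ∂_1 are all 1, so H_0 ≅ Z.
  H_1: rank ker ∂_1 − rank ∂_2 = (27 − 8) − 17 = 2, and the invariant factors of ∂_2 are all 1, so H_1 ≅ Z^2.
  H_2: rank ker ∂_2 − rank ∂_3 = (18 − 17) − 0 = 1, and there is no ∂_3, so H_2 ≅ Z.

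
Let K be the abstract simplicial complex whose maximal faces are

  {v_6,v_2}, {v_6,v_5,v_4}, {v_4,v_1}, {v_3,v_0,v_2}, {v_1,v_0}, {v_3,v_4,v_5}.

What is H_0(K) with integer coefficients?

Fix the vertex order v_0 < v_1 < v_2 < v_3 < v_4 < v_5 < v_6 and write every simplex with vertices in increasing order. Then dim K = 2 and the simplices of K are:

  0-simplices (7): [v_0], [v_1], [v_2], [v_3], [v_4], [v_5], [v_6]
  1-simplices (11): [v_0,v_1], [v_0,v_2], [v_0,v_3], [v_1,v_4], [v_2,v_3], [v_2,v_6], [v_3,v_4], [v_3,v_5], [v_4,v_5], [v_4,v_6], [v_5,v_6]
  2-simplices (3): [v_0,v_2,v_3], [v_3,v_4,v_5], [v_4,v_5,v_6]

Hence C_0 ≅ Z^7, C_1 ≅ Z^11, C_2 ≅ Z^3.

Boundary ∂_1: C_1 → C_0 sends each edge [p,q] (with p < q) to q − p. For instance
  ∂[v_0,v_2] = [v_2] − [v_0].
The 7×11 boundary matrix has rank 6 and Smith normal form diag(1,1,1,1,1,1).

∂_2: C_2 → C_1 maps a triangle to the signed sum of its edges. For instance
  ∂[v_3,v_4,v_5] = [v_4,v_5] − [v_3,v_5] + [v_3,v_4],
  ∂[v_0,v_2,v_3] = [v_2,v_3] − [v_0,v_3] + [v_0,v_2].
The 11×3 boundary matrix has rank 3 and Smith normal form diag(1,1,1).

From H_k ≅ ker(∂_k) / im(∂_{k+1}) we obtain:

  H_0: rank C_0 − rank ∂_1 = 7 − 6 = 1, and the invariant factors of ∂_1 are all 1, so H_0 ≅ Z.

H_0 = Z.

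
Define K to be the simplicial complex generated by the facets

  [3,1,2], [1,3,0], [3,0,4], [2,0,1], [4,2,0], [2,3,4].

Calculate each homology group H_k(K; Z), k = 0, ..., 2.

Take the total order 0 < 1 < 2 < 3 < 4 on the vertex set. Then K (dimension 2) consists of the simplices:

  0-simplices (5): [0], [1], [2], [3], [4]
  1-simplices (9): [0,1], [0,2], [0,3], [0,4], [1,2], [1,3], [2,3], [2,4], [3,4]
  2-simplices (6): [0,1,2], [0,1,3], [0,2,4], [0,3,4], [1,2,3], [2,3,4]

so the chain groups are C_0 ≅ Z^5, C_1 ≅ Z^9, C_2 ≅ Z^6.

The boundary map ∂_1: C_1 → C_0 is given by ∂[p,q] = [q] − [p]. For instance
  ∂[2,3] = [3] − [2].
As a 5×9 matrix over Z this has rank 4, with invariant factors (1,1,1,1).

Boundary ∂_2: C_2 → C_1 sends each 2-simplex [p,q,r] to [q,r] − [p,r] + [p,q]. For instance
  ∂[0,1,2] = [1,2] − [0,2] + [0,1],
  ∂[0,2,4] = [2,4] − [0,4] + [0,2].
This gives a 9×6 integer matrix of rank 5; reducing to Smith normal form yields diagonal entries (1,1,1,1,1).

From H_k ≅ ker(∂_k) / im(∂_{k+1}) we obtain:

  H_0: rank C_0 − rank ∂_1 = 5 − 4 = 1, and the invariant factors of ∂_1 are all 1, so H_0 ≅ Z.
  H_1: rank ker ∂_1 − rank ∂_2 = (9 − 4) − 5 = 0, and the invariant factors of ∂_2 are all 1, so H_1 ≅ 0.
  H_2: rank ker ∂_2 − rank ∂_3 = (6 − 5) − 0 = 1, and there is no ∂_3, so H_2 ≅ Z.

H_0 = Z,  H_1 = 0,  H_2 = Z.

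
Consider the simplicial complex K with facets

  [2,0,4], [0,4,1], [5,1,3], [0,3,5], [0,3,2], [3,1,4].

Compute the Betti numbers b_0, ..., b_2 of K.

b_0 = 1, b_1 = 1, b_2 = 0.

Order the vertices as 0 < 1 < 2 < 3 < 4 < 5. Listing each simplex with vertices in this order, K has dimension 2 with simplices:

  0-simplices (6): [0], [1], [2], [3], [4], [5]
  1-simplices (12): [0,1], [0,2], [0,3], [0,4], [0,5], [1,3], [1,4], [1,5], [2,3], [2,4], [3,4], [3,5]
  2-simplices (6): [0,1,4], [0,2,3], [0,2,4], [0,3,5], [1,3,4], [1,3,5]

giving chain groups C_0 ≅ Z^6, C_1 ≅ Z^12, C_2 ≅ Z^6.

∂_1: C_1 → C_0 maps an edge to its endpoints' difference, ∂[p,q] = q − p. For instance
  ∂[3,5] = [5] − [3].
This gives a 6×12 integer matrix of rank 5; reducing to Smith normal form yields diagonal entries (1,1,1,1,1).

∂_2: C_2 → C_1 sends each 2-simplex [p,q,r] to [q,r] − [p,r] + [p,q]. For instance
  ∂[0,3,5] = [3,5] − [0,5] + [0,3],
  ∂[1,3,5] = [3,5] − [1,5] + [1,3].
As a 12×6 matrix over Z this has rank 6, with invariant factors (1,1,1,1,1,1).

Computing H_k = (kernel of ∂_k) / (image of ∂_{k+1}):

  H_0: rank C_0 − rank ∂_1 = 6 − 5 = 1, and the invariant factors of ∂_1 are all 1, so H_0 ≅ Z.
  H_1: rank ker ∂_1 − rank ∂_2 = (12 − 5) − 6 = 1, and the invariant factors of ∂_2 are all 1, so H_1 ≅ Z.
  H_2: rank ker ∂_2 − rank ∂_3 = (6 − 6) − 0 = 0, and there is no ∂_3, so H_2 ≅ 0.

Hence the Betti numbers are b_0 = 1, b_1 = 1, b_2 = 0.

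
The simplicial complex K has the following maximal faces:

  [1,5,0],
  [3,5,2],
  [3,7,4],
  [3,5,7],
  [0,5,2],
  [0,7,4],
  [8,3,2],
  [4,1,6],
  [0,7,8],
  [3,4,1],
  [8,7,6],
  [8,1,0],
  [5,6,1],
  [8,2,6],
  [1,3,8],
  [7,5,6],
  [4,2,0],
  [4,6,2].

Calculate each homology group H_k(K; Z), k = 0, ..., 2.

H_0 ≅ Z,  H_1 ≅ Z^2,  H_2 ≅ Z.

Order the vertices as 0 < 1 < 2 < 3 < 4 < 5 < 6 < 7 < 8. Listing each simplex with vertices in this order, K has dimension 2 with simplices:

  0-simplices (9): [0], [1], [2], [3], [4], [5], [6], [7], [8]
  1-simplices (27): (27 of them)
  2-simplices (18): [0,1,5], [0,1,8], [0,2,4], [0,2,5], [0,4,7], [0,7,8], [1,3,4], [1,3,8], [1,4,6], [1,5,6], [2,3,5], [2,3,8], [2,4,6], [2,6,8], [3,4,7], [3,5,7], [5,6,7], [6,7,8]

so the chain groups are C_0 ≅ Z^9, C_1 ≅ Z^27, C_2 ≅ Z^18.

The boundary map ∂_1: C_1 → C_0 is given by ∂[p,q] = [q] − [p]. For instance
  ∂[1,6] = [6] − [1].
The 9×27 boundary matrix has rank 8 and Smith normal form diag(1,1,1,1,1,1,1,1).

Boundary ∂_2: C_2 → C_1 maps a triangle to the signed sum of its edges. For instance
  ∂[2,3,8] = [3,8] − [2,8] + [2,3],
  ∂[0,2,4] = [2,4] − [0,4] + [0,2].
This gives a 27×18 integer matrix of rank 17; reducing to Smith normal form yields diagonal entries (1,1,1,1,1,1,1,1,1,1,1,1,1,1,1,1,1).

Now H_k = ker ∂_k / im ∂_{k+1}, so:

  H_0: rank C_0 − rank ∂_1 = 9 − 8 = 1, and the invariant factors of ∂_1 are all 1, so H_0 ≅ Z.
  H_1: rank ker ∂_1 − rank ∂_2 = (27 − 8) − 17 = 2, and the invariant factors of ∂_2 are all 1, so H_1 ≅ Z^2.
  H_2: rank ker ∂_2 − rank ∂_3 = (18 − 17) − 0 = 1, and there is no ∂_3, so H_2 ≅ Z.

As a check, the Euler characteristic is 9 − 27 + 18 = 0, which agrees with 1 − 2 + 1 = 0.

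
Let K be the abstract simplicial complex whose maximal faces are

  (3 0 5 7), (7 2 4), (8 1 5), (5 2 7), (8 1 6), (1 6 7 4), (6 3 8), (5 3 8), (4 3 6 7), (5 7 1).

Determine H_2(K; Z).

H_2 ≅ Z.

We work with the vertex ordering 0 < 1 < 2 < 3 < 4 < 5 < 6 < 7 < 8. The simplices of K, each written with vertices in increasing order, are:

  0-simplices (9): [0], [1], [2], [3], [4], [5], [6], [7], [8]
  1-simplices (22): [0,3], [0,5], [0,7], [1,4], [1,5], [1,6], [1,7], [1,8], [2,4], [2,5], [2,7], [3,4], [3,5], [3,6], [3,7], [3,8], [4,6], [4,7], [5,7], [5,8], [6,7], [6,8]
  2-simplices (18): [0,3,5], [0,3,7], [0,5,7], [1,4,6], [1,4,7], [1,5,7], [1,5,8], [1,6,7], [1,6,8], [2,4,7], [2,5,7], [3,4,6], [3,4,7], [3,5,7], [3,5,8], [3,6,7], [3,6,8], [4,6,7]
  3-simplices (3): [0,3,5,7], [1,4,6,7], [3,4,6,7]

giving chain groups C_0 ≅ Z^9, C_1 ≅ Z^22, C_2 ≅ Z^18, C_3 ≅ Z^3.

∂_1: C_1 → C_0 maps an edge to its endpoints' difference, ∂[p,q] = q − p. For instance
  ∂[2,5] = [5] − [2].
The 9×22 boundary matrix has rank 8 and Smith normal form diag(1,1,1,1,1,1,1,1).

Boundary ∂_2: C_2 → C_1 acts by ∂[p,q,r] = [q,r] − [p,r] + [p,q]. For instance
  ∂[3,5,8] = [5,8] − [3,8] + [3,5],
  ∂[4,6,7] = [6,7] − [4,7] + [4,6].
The resulting 22×18 matrix has rank 14, and its Smith normal form has invariant factors (1,1,1,1,1,1,1,1,1,1,1,1,1,1).

Boundary ∂_3: C_3 → C_2 sends each 3-simplex σ to the alternating sum Σ_i (−1)^i (σ with its i-th vertex removed). For instance
  ∂[0,3,5,7] = [3,5,7] − [0,5,7] + [0,3,7] − [0,3,5],
  ∂[1,4,6,7] = [4,6,7] − [1,6,7] + [1,4,7] − [1,4,6].
The resulting 18×3 matrix has rank 3, and its Smith normal form has invariant factors (1,1,1).

Now H_k = ker ∂_k / im ∂_{k+1}, so:

  H_2: rank ker ∂_2 − rank ∂_3 = (18 − 14) − 3 = 1, and the invariant factors of ∂_3 are all 1, so H_2 = Z.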